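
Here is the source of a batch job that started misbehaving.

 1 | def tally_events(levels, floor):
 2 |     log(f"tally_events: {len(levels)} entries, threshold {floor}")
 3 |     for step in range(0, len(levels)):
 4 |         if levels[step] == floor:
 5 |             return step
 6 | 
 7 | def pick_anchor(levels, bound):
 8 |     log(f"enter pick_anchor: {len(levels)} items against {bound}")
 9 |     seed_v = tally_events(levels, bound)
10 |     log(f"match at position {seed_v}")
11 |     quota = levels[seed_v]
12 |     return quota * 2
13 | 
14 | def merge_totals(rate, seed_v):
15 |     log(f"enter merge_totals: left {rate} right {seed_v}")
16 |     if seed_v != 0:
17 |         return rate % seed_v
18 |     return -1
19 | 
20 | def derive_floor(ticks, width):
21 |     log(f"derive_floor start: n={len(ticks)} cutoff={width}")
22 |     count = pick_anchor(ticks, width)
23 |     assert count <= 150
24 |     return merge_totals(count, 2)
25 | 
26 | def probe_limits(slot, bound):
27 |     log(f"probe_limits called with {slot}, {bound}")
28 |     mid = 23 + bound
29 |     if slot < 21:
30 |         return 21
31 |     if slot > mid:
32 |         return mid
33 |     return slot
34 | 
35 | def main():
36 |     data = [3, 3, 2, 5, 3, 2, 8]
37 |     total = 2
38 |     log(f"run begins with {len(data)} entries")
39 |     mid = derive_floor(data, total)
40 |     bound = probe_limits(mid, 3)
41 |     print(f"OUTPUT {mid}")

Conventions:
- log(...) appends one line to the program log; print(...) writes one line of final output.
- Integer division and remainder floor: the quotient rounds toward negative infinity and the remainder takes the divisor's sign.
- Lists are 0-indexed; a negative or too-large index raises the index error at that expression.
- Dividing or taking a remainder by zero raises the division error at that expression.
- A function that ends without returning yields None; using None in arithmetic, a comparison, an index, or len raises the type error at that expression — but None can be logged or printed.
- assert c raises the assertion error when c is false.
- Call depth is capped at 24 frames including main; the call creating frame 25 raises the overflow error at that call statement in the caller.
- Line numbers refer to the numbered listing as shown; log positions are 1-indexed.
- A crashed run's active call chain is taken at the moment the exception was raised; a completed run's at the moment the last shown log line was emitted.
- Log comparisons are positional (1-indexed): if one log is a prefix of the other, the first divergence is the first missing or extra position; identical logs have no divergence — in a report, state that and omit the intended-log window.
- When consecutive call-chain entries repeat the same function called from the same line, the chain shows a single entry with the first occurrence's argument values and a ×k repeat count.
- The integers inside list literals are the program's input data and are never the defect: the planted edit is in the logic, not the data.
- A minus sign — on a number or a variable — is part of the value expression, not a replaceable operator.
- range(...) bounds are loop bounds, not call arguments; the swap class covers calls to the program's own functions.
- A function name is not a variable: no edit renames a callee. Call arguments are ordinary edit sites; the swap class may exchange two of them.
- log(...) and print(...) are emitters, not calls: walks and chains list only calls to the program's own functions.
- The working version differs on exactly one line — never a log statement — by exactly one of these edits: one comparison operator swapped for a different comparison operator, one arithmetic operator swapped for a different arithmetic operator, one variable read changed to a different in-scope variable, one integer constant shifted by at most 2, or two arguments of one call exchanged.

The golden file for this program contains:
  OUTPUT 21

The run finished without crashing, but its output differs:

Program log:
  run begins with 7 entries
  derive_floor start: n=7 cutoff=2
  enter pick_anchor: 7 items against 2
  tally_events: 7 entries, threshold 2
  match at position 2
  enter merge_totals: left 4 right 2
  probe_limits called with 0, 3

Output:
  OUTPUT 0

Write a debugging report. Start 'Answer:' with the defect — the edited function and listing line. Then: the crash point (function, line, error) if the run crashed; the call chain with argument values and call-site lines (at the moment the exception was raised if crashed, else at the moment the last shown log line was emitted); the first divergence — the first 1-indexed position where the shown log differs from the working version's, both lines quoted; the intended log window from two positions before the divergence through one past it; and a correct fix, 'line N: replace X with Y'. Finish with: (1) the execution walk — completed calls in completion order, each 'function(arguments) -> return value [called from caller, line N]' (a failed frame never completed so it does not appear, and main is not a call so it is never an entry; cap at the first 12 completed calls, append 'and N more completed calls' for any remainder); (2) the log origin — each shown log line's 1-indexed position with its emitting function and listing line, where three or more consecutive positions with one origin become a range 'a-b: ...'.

Answer: the defect is in main at line 41.
Key observation: The two runs log identically and part ways only at the printed values.
Call chain: main -> probe_limits(0, 3) (called at line 40).
First divergence: none (the log streams are identical).
Execution walk:
  tally_events([3, 3, 2, 5, 3, 2, 8], 2) -> 2  [called from pick_anchor, line 9]
  pick_anchor([3, 3, 2, 5, 3, 2, 8], 2) -> 4  [called from derive_floor, line 22]
  merge_totals(4, 2) -> 0  [called from derive_floor, line 24]
  derive_floor([3, 3, 2, 5, 3, 2, 8], 2) -> 0  [called from main, line 39]
  probe_limits(0, 3) -> 21  [called from main, line 40]
Origin of each log line:
  1: emitted by main (line 38)
  2: emitted by derive_floor (line 21)
  3: emitted by pick_anchor (line 8)
  4: emitted by tally_events (line 2)
  5: emitted by pick_anchor (line 10)
  6: emitted by merge_totals (line 15)
  7: emitted by probe_limits (line 27)
A correct fix: line 41: replace `mid` with `bound`.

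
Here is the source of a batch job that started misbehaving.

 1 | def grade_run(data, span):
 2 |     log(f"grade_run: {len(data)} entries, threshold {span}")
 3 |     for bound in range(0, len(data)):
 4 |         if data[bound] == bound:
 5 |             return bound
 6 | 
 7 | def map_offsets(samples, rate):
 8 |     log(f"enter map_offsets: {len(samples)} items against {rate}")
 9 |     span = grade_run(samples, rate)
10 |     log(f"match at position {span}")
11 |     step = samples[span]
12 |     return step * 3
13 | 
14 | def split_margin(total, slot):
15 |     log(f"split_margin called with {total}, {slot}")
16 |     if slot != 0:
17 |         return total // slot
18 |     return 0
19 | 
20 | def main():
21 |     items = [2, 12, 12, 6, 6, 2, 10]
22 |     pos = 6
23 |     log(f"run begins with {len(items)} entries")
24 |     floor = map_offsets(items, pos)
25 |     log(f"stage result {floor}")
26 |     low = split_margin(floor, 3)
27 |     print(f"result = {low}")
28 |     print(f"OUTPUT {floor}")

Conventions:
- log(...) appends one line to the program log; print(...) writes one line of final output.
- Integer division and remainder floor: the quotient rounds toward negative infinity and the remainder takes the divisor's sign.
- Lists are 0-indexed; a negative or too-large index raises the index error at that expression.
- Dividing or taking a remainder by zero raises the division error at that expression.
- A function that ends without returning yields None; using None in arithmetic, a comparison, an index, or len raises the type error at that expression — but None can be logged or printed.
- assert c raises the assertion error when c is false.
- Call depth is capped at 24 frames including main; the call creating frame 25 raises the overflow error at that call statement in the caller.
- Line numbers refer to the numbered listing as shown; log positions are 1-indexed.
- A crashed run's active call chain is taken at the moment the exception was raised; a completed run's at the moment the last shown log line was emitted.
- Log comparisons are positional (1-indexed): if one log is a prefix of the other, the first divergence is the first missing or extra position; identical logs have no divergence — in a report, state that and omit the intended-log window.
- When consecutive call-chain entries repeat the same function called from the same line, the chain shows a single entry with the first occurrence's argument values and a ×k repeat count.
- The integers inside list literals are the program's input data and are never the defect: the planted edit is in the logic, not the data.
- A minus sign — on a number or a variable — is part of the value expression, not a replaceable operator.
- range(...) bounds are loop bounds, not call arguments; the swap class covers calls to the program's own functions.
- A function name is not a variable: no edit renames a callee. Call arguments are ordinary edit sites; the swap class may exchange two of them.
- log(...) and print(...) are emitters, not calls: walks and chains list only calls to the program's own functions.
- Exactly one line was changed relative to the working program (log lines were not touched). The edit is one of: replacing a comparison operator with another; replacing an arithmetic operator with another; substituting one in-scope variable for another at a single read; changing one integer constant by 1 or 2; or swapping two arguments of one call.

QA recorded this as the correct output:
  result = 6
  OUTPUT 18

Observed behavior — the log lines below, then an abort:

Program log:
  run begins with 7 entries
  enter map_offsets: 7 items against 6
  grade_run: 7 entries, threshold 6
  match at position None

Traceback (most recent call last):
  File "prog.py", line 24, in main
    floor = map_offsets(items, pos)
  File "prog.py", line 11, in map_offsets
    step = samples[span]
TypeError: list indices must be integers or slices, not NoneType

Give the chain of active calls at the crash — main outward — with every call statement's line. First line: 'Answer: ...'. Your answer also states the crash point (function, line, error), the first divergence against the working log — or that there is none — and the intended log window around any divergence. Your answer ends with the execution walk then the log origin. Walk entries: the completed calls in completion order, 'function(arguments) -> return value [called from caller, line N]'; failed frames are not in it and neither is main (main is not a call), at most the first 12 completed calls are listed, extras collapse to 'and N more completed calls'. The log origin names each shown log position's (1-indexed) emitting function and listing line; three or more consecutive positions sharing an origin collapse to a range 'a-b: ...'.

Answer: main -> map_offsets (called at line 24).
Key observation: Everything matches until log position 4, which reads 'match at position None' in place of 'match at position 3'.
Crash: map_offsets, line 11, TypeError.
First divergence: position 4; shown 'match at position None' vs intended 'match at position 3'.
Intended log window:
  2: enter map_offsets: 7 items against 6
  3: grade_run: 7 entries, threshold 6
  4: match at position 3
  5: stage result 18
Execution walk:
  grade_run([2, 12, 12, 6, 6, 2, 10], 6) -> None  [called from map_offsets, line 9]
Log origin:
  1: logged in main at line 23
  2: logged in map_offsets at line 8
  3: logged in grade_run at line 2
  4: logged in map_offsets at line 10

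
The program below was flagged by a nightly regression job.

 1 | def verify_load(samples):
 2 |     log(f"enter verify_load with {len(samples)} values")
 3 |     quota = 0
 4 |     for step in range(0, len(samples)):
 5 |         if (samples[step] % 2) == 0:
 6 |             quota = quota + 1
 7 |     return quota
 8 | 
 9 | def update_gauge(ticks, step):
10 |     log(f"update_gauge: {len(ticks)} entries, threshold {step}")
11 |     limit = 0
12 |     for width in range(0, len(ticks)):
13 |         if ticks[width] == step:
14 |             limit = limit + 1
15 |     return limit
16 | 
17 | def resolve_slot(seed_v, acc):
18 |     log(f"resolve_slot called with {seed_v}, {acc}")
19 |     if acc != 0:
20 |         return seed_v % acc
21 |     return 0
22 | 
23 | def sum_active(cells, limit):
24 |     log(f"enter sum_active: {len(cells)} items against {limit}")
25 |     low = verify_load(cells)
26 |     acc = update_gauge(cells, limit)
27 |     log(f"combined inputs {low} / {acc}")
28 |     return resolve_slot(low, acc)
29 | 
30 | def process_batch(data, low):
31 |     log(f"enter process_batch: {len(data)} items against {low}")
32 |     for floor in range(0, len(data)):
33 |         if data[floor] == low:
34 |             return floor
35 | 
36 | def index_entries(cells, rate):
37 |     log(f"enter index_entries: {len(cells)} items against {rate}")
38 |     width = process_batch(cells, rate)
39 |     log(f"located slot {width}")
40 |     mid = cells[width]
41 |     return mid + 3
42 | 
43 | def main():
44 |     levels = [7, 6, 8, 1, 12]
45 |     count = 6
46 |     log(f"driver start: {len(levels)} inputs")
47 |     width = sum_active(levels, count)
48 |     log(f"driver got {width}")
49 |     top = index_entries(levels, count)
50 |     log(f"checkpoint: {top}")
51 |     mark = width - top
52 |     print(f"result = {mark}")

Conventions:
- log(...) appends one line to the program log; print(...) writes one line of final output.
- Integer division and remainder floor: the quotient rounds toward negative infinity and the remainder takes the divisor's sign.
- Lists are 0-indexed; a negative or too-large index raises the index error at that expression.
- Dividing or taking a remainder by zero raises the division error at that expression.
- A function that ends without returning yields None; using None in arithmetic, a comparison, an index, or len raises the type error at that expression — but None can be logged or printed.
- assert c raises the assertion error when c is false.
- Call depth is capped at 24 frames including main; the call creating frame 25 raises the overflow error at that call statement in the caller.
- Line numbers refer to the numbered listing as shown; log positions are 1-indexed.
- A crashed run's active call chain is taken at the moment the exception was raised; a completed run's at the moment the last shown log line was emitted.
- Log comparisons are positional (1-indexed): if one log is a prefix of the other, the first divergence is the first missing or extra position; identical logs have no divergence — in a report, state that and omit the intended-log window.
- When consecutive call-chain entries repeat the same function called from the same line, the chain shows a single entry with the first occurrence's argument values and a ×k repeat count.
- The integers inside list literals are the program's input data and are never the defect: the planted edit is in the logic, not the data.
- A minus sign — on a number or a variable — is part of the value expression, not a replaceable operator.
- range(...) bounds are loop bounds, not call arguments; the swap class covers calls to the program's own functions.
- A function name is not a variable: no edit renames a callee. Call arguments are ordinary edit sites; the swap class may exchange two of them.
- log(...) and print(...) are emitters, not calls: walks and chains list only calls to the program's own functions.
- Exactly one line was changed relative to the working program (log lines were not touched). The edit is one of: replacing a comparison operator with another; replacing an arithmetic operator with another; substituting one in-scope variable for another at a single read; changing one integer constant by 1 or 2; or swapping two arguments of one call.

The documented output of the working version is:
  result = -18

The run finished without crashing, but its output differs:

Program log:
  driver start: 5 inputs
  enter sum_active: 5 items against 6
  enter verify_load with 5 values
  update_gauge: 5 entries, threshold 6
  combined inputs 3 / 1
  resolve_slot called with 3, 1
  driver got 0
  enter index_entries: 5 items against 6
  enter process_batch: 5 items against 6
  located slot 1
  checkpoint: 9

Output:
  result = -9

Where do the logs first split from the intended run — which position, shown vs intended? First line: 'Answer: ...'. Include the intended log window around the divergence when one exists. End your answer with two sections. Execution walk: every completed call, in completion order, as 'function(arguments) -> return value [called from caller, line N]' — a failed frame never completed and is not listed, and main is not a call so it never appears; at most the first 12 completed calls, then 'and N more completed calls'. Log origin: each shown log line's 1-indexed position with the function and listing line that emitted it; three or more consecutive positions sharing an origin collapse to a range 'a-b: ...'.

Answer: at position 11 the run shows 'checkpoint: 9' where the working version logs 'checkpoint: 18'.
Intended log window:
  9: enter process_batch: 5 items against 6
  10: located slot 1
  11: checkpoint: 18
Execution walk:
  verify_load([7, 6, 8, 1, 12]) -> 3  [called from sum_active, line 25]
  update_gauge([7, 6, 8, 1, 12], 6) -> 1  [called from sum_active, line 26]
  resolve_slot(3, 1) -> 0  [called from sum_active, line 28]
  sum_active([7, 6, 8, 1, 12], 6) -> 0  [called from main, line 47]
  process_batch([7, 6, 8, 1, 12], 6) -> 1  [called from index_entries, line 38]
  index_entries([7, 6, 8, 1, 12], 6) -> 9  [called from main, line 49]
Log origins:
  1: emitted by main (line 46)
  2: emitted by sum_active (line 24)
  3: emitted by verify_load (line 2)
  4: emitted by update_gauge (line 10)
  5: emitted by sum_active (line 27)
  6: emitted by resolve_slot (line 18)
  7: emitted by main (line 48)
  8: emitted by index_entries (line 37)
  9: emitted by process_batch (line 31)
  10: emitted by index_entries (line 39)
  11: emitted by main (line 50)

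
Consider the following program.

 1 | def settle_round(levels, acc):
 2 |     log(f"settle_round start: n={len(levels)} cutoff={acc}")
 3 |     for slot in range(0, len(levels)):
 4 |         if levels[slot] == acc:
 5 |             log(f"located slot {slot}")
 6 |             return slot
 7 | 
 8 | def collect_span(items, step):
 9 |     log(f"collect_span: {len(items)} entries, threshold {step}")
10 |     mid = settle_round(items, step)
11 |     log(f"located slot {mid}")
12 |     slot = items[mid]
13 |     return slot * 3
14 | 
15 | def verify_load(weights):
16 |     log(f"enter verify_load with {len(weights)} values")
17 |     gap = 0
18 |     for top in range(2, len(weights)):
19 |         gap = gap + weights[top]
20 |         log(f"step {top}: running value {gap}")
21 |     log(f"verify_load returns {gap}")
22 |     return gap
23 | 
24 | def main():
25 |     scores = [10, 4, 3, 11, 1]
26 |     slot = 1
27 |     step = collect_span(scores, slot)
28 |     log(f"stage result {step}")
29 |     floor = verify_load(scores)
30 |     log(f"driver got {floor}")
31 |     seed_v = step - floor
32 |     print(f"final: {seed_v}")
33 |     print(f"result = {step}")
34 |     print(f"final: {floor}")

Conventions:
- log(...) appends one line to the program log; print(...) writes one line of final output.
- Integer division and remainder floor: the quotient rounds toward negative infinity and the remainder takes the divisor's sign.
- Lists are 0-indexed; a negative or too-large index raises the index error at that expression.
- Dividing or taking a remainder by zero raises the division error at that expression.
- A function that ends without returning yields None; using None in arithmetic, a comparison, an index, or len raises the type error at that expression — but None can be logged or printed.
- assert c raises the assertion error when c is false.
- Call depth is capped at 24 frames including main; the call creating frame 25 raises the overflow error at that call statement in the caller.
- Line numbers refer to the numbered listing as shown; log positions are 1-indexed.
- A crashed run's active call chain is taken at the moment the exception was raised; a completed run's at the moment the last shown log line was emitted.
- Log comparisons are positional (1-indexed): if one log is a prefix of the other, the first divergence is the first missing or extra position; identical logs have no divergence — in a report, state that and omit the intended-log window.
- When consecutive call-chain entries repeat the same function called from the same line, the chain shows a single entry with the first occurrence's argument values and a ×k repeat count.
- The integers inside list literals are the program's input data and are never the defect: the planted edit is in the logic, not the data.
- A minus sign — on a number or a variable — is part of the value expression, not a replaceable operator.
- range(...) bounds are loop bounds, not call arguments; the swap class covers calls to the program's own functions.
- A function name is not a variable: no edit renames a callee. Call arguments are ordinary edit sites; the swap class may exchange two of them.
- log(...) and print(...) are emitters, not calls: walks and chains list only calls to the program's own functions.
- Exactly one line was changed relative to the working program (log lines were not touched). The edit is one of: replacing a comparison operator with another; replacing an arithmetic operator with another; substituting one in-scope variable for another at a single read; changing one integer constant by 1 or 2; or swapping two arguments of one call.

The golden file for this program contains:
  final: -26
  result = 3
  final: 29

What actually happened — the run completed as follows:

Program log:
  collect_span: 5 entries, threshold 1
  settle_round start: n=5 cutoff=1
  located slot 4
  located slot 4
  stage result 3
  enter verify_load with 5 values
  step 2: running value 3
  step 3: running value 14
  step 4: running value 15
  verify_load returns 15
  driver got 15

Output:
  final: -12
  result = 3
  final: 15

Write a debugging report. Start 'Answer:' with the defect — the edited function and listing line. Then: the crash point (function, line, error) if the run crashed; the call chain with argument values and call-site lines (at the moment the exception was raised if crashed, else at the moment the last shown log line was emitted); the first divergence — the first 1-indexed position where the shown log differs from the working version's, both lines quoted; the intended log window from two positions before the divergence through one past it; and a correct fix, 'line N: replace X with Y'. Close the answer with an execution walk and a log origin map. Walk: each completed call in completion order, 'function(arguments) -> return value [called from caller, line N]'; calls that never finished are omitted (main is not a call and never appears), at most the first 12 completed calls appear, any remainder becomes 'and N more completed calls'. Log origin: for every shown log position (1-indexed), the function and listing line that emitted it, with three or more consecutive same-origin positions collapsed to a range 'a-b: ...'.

Answer: the defect is in verify_load at line 18.
Key observation: Everything matches until log position 7, which reads 'step 2: running value 3' in place of 'step 0: running value 10'.
Call chain: main.
First divergence: position 7 — shown 'step 2: running value 3', intended 'step 0: running value 10'.
Intended log window:
  5: stage result 3
  6: enter verify_load with 5 values
  7: step 0: running value 10
  8: step 1: running value 14
Execution walk:
  settle_round([10, 4, 3, 11, 1], 1) -> 4  [called from collect_span, line 10]
  collect_span([10, 4, 3, 11, 1], 1) -> 3  [called from main, line 27]
  verify_load([10, 4, 3, 11, 1]) -> 15  [called from main, line 29]
Log origins:
  1 — collect_span, line 9
  2 — settle_round, line 2
  3 — settle_round, line 5
  4 — collect_span, line 11
  5 — main, line 28
  6 — verify_load, line 16
  7-9 — verify_load, line 20
  10 — verify_load, line 21
  11 — main, line 30
A correct fix: line 18: replace `2` with `0`.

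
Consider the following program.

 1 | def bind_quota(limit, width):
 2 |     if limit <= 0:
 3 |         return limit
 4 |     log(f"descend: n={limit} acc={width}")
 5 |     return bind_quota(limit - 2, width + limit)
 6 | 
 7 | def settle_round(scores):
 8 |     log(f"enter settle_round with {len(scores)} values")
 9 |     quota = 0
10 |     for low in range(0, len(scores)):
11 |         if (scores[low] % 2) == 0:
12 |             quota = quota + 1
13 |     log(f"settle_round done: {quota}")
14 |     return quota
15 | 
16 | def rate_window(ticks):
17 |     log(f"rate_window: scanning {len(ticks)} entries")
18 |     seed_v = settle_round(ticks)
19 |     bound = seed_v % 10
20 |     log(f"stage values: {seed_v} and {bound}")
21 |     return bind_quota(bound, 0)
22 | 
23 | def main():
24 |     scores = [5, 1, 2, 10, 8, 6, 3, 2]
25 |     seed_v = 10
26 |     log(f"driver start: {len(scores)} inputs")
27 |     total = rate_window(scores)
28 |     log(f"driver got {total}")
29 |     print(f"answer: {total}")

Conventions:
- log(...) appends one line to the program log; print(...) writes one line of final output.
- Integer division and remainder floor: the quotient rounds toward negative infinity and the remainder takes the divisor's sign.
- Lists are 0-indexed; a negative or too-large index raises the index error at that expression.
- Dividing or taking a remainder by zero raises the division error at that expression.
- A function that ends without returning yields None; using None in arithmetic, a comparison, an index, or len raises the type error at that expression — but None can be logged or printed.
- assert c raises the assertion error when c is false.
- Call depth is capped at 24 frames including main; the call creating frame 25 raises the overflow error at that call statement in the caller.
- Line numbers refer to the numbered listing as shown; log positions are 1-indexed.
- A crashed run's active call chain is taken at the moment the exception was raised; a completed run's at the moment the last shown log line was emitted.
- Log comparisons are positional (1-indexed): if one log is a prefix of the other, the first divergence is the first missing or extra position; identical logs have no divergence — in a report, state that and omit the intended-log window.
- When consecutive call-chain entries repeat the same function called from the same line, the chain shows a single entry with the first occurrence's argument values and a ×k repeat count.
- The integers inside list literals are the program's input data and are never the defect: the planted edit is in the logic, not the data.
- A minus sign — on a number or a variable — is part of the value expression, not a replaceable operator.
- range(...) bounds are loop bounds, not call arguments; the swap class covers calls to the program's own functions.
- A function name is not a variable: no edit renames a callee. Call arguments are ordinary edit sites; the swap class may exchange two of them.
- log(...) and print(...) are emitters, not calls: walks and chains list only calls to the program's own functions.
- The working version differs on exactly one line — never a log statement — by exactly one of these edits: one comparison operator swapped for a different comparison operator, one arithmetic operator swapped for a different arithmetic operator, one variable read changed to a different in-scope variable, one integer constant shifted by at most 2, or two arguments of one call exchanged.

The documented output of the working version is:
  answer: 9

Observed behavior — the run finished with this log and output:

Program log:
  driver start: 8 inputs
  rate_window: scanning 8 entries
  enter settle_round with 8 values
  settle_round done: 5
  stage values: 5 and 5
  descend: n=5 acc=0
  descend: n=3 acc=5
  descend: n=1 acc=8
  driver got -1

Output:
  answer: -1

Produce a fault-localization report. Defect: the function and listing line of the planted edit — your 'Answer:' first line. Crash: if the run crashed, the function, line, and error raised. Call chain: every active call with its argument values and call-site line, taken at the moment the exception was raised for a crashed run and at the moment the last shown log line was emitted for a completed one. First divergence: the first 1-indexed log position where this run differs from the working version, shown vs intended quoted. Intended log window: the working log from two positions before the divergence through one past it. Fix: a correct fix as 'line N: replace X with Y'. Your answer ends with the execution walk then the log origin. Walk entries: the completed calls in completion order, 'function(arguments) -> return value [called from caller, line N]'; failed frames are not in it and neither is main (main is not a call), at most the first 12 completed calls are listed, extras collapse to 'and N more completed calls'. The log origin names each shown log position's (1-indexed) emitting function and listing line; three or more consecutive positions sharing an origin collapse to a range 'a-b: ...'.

Answer: the defect is in bind_quota at line 3.
Key fact: Position 9 is the first bad log line: 'driver got -1' should read 'driver got 9'.
Call chain: main.
First divergence: at position 9 the run shows 'driver got -1' where the working version logs 'driver got 9'.
Intended log window:
  7: descend: n=3 acc=5
  8: descend: n=1 acc=8
  9: driver got 9
Execution walk:
  settle_round([5, 1, 2, 10, 8, 6, 3, 2]) -> 5  [called from rate_window, line 18]
  bind_quota(-1, 9) -> -1  [called from bind_quota, line 5]
  bind_quota(1, 8) -> -1  [called from bind_quota, line 5]
  bind_quota(3, 5) -> -1  [called from bind_quota, line 5]
  bind_quota(5, 0) -> -1  [called from rate_window, line 21]
  rate_window([5, 1, 2, 10, 8, 6, 3, 2]) -> -1  [called from main, line 27]
Log origin:
  1: logged in main at line 26
  2: logged in rate_window at line 17
  3: logged in settle_round at line 8
  4: logged in settle_round at line 13
  5: logged in rate_window at line 20
  6-8: logged in bind_quota at line 4
  9: logged in main at line 28
A correct fix: line 3: replace `limit` with `width`.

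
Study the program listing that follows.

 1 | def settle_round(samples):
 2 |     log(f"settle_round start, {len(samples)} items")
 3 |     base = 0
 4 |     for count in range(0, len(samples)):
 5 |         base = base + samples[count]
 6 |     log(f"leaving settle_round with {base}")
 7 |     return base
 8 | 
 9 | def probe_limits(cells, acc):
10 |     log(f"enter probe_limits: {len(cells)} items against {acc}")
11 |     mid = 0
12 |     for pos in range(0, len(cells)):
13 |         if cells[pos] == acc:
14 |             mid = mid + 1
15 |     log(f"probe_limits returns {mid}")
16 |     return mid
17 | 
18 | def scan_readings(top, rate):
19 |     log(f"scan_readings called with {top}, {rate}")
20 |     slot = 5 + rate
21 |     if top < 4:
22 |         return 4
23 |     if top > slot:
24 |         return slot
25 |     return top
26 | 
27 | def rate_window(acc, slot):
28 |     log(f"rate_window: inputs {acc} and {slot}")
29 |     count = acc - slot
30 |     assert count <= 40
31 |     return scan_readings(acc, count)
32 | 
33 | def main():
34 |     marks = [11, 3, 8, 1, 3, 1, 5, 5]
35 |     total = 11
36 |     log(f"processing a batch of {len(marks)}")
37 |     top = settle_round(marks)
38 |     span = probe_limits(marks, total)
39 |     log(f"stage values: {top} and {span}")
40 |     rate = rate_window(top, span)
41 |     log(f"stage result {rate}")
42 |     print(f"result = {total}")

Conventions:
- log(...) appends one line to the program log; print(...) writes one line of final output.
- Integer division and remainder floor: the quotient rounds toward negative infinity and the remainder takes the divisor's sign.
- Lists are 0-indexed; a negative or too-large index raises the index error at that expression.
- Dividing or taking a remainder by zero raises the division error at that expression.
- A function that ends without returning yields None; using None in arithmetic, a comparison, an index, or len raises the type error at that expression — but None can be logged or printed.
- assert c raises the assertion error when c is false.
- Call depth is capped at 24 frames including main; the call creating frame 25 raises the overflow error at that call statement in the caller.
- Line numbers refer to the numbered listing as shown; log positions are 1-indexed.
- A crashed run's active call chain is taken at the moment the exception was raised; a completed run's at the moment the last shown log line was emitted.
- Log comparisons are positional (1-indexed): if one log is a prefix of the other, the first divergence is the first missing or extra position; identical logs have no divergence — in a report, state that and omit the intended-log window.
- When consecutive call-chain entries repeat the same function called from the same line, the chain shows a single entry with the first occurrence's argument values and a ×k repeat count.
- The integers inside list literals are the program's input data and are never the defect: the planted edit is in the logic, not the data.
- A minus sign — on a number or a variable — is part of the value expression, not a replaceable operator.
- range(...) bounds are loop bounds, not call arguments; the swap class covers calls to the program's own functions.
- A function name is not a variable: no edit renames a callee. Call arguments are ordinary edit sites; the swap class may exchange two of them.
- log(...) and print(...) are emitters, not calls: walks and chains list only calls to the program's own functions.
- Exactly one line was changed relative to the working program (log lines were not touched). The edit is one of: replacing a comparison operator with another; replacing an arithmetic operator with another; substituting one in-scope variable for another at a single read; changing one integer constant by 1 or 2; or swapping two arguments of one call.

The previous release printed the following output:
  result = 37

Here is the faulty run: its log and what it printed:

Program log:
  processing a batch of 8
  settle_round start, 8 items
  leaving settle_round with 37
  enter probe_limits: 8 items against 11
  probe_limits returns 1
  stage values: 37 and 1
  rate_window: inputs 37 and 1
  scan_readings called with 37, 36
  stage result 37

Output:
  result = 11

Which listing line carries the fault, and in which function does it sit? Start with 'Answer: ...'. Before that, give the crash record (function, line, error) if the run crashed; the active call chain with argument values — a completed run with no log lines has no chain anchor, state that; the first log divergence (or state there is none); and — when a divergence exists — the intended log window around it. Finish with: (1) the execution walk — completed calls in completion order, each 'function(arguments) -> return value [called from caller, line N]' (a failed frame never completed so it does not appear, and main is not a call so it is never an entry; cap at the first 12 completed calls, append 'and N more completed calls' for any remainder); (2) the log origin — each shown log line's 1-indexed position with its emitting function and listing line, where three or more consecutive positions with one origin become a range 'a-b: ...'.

Answer: the defect is in main at line 42.
Key observation: Every logged value matches the working version; the printed result is what differs.
Call chain: main.
First divergence: none (the log streams are identical).
Execution walk:
  settle_round([11, 3, 8, 1, 3, 1, 5, 5]) -> 37  [called from main, line 37]
  probe_limits([11, 3, 8, 1, 3, 1, 5, 5], 11) -> 1  [called from main, line 38]
  scan_readings(37, 36) -> 37  [called from rate_window, line 31]
  rate_window(37, 1) -> 37  [called from main, line 40]
Log origin:
  1: emitted by main (line 36)
  2: emitted by settle_round (line 2)
  3: emitted by settle_round (line 6)
  4: emitted by probe_limits (line 10)
  5: emitted by probe_limits (line 15)
  6: emitted by main (line 39)
  7: emitted by rate_window (line 28)
  8: emitted by scan_readings (line 19)
  9: emitted by main (line 41)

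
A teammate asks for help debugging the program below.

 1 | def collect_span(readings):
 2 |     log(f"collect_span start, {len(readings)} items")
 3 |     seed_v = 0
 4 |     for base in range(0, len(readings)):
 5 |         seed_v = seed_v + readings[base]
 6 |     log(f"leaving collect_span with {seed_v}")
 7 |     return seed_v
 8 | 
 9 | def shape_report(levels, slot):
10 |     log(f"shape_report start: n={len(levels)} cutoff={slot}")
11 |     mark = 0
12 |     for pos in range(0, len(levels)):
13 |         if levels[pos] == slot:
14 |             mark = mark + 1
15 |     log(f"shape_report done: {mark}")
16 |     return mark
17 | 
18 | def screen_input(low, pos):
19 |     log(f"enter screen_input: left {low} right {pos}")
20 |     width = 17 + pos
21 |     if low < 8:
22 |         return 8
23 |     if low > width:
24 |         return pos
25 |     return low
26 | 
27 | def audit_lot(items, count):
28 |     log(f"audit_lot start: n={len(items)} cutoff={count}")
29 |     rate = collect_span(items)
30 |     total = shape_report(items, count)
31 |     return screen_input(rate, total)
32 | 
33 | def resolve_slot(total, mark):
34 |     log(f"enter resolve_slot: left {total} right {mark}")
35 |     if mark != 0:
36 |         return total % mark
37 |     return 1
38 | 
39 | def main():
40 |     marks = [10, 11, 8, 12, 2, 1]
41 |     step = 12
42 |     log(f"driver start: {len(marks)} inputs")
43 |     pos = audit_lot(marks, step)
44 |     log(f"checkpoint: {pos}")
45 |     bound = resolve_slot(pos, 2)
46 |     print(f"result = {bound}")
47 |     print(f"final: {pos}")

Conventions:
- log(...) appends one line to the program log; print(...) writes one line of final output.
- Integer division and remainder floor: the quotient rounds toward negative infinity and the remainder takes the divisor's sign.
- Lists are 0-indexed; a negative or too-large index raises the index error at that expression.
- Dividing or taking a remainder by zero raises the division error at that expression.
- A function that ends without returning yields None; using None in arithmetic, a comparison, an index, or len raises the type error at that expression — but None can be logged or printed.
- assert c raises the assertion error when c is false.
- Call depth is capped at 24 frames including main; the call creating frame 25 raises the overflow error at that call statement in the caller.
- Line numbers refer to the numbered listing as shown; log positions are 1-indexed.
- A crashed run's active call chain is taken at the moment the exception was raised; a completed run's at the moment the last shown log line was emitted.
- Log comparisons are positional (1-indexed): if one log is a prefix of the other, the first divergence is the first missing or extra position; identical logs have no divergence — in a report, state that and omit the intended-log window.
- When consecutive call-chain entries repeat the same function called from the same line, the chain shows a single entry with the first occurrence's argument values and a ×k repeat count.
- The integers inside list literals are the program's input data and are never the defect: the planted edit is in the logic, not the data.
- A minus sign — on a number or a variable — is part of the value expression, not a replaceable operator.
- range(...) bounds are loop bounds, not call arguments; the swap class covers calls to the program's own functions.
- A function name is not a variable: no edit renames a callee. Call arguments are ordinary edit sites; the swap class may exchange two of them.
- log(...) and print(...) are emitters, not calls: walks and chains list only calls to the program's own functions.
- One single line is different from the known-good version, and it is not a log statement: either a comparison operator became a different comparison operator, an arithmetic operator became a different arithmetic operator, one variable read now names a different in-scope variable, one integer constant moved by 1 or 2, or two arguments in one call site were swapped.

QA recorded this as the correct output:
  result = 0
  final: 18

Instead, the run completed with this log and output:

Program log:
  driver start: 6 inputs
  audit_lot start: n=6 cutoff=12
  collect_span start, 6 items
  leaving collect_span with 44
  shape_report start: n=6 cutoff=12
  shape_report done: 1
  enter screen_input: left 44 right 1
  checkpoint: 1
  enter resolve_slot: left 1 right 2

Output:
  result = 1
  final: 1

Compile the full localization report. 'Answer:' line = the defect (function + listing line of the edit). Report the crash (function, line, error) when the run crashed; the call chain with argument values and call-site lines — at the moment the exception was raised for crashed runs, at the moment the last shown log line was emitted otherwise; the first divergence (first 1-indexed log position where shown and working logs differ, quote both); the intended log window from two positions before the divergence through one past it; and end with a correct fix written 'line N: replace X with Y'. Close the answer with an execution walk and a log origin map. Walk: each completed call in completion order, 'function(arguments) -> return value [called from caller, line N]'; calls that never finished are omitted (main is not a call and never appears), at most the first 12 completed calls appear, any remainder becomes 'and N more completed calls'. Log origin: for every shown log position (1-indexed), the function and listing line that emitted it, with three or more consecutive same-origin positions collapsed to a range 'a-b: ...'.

Answer: the defect is in screen_input at line 24.
The tell: Log line 8 is where behavior first shows: 'checkpoint: 1' appears instead of 'checkpoint: 18'.
Call chain: main -> resolve_slot(1, 2) (called at line 45).
First divergence: position 8 — the shown line 'checkpoint: 1' should read 'checkpoint: 18'.
Intended log window:
  6: shape_report done: 1
  7: enter screen_input: left 44 right 1
  8: checkpoint: 18
  9: enter resolve_slot: left 18 right 2
Execution walk:
  collect_span([10, 11, 8, 12, 2, 1]) -> 44  [called from audit_lot, line 29]
  shape_report([10, 11, 8, 12, 2, 1], 12) -> 1  [called from audit_lot, line 30]
  screen_input(44, 1) -> 1  [called from audit_lot, line 31]
  audit_lot([10, 11, 8, 12, 2, 1], 12) -> 1  [called from main, line 43]
  resolve_slot(1, 2) -> 1  [called from main, line 45]
Origin of each log line:
  1: emitted by main (line 42)
  2: emitted by audit_lot (line 28)
  3: emitted by collect_span (line 2)
  4: emitted by collect_span (line 6)
  5: emitted by shape_report (line 10)
  6: emitted by shape_report (line 15)
  7: emitted by screen_input (line 19)
  8: emitted by main (line 44)
  9: emitted by resolve_slot (line 34)
A correct fix: line 24: replace `pos` with `width`.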